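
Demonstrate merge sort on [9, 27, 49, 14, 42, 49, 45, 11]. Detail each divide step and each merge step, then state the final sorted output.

Merge sort trace:

Split: [9, 27, 49, 14, 42, 49, 45, 11] -> [9, 27, 49, 14] and [42, 49, 45, 11]
  Split: [9, 27, 49, 14] -> [9, 27] and [49, 14]
    Split: [9, 27] -> [9] and [27]
    Merge: [9] + [27] -> [9, 27]
    Split: [49, 14] -> [49] and [14]
    Merge: [49] + [14] -> [14, 49]
  Merge: [9, 27] + [14, 49] -> [9, 14, 27, 49]
  Split: [42, 49, 45, 11] -> [42, 49] and [45, 11]
    Split: [42, 49] -> [42] and [49]
    Merge: [42] + [49] -> [42, 49]
    Split: [45, 11] -> [45] and [11]
    Merge: [45] + [11] -> [11, 45]
  Merge: [42, 49] + [11, 45] -> [11, 42, 45, 49]
Merge: [9, 14, 27, 49] + [11, 42, 45, 49] -> [9, 11, 14, 27, 42, 45, 49, 49]

Final sorted array: [9, 11, 14, 27, 42, 45, 49, 49]

The merge sort proceeds by recursively splitting the array and merging sorted halves.
After all merges, the sorted array is [9, 11, 14, 27, 42, 45, 49, 49].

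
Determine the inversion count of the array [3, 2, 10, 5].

Finding inversions in [3, 2, 10, 5]:

(0, 1): arr[0]=3 > arr[1]=2
(2, 3): arr[2]=10 > arr[3]=5

Total inversions: 2

The array has 2 inversion(s): (0,1), (2,3). Each pair (i,j) satisfies i < j and arr[i] > arr[j].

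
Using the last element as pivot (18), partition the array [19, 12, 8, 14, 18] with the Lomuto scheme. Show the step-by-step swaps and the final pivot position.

Lomuto partition with pivot = 18:

Initial array: [19, 12, 8, 14, 18]

arr[0]=19 > 18: no swap
arr[1]=12 <= 18: swap with position 0, array becomes [12, 19, 8, 14, 18]
arr[2]=8 <= 18: swap with position 1, array becomes [12, 8, 19, 14, 18]
arr[3]=14 <= 18: swap with position 2, array becomes [12, 8, 14, 19, 18]

Place pivot at position 3: [12, 8, 14, 18, 19]
Pivot position: 3

After partitioning with pivot 18, the array becomes [12, 8, 14, 18, 19]. The pivot is placed at index 3. All elements to the left of the pivot are <= 18, and all elements to the right are > 18.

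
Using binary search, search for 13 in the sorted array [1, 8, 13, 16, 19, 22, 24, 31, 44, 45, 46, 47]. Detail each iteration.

Binary search for 13 in [1, 8, 13, 16, 19, 22, 24, 31, 44, 45, 46, 47]:

lo=0, hi=11, mid=5, arr[mid]=22 -> 22 > 13, search left half
lo=0, hi=4, mid=2, arr[mid]=13 -> Found target at index 2!

Binary search finds 13 at index 2 after 2 comparisons. The search repeatedly halves the search space by comparing with the middle element.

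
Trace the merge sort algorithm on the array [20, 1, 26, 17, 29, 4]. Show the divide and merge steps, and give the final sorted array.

Merge sort trace:

Split: [20, 1, 26, 17, 29, 4] -> [20, 1, 26] and [17, 29, 4]
  Split: [20, 1, 26] -> [20] and [1, 26]
    Split: [1, 26] -> [1] and [26]
    Merge: [1] + [26] -> [1, 26]
  Merge: [20] + [1, 26] -> [1, 20, 26]
  Split: [17, 29, 4] -> [17] and [29, 4]
    Split: [29, 4] -> [29] and [4]
    Merge: [29] + [4] -> [4, 29]
  Merge: [17] + [4, 29] -> [4, 17, 29]
Merge: [1, 20, 26] + [4, 17, 29] -> [1, 4, 17, 20, 26, 29]

Final sorted array: [1, 4, 17, 20, 26, 29]

The merge sort proceeds by recursively splitting the array and merging sorted halves.
After all merges, the sorted array is [1, 4, 17, 20, 26, 29].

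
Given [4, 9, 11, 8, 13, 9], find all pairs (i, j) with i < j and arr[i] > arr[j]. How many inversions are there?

Finding inversions in [4, 9, 11, 8, 13, 9]:

(1, 3): arr[1]=9 > arr[3]=8
(2, 3): arr[2]=11 > arr[3]=8
(2, 5): arr[2]=11 > arr[5]=9
(4, 5): arr[4]=13 > arr[5]=9

Total inversions: 4

The array has 4 inversion(s): (1,3), (2,3), (2,5), (4,5). Each pair (i,j) satisfies i < j and arr[i] > arr[j].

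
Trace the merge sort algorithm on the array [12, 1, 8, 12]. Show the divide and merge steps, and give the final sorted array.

Merge sort trace:

Split: [12, 1, 8, 12] -> [12, 1] and [8, 12]
  Split: [12, 1] -> [12] and [1]
  Merge: [12] + [1] -> [1, 12]
  Split: [8, 12] -> [8] and [12]
  Merge: [8] + [12] -> [8, 12]
Merge: [1, 12] + [8, 12] -> [1, 8, 12, 12]

Final sorted array: [1, 8, 12, 12]

The merge sort proceeds by recursively splitting the array and merging sorted halves.
After all merges, the sorted array is [1, 8, 12, 12].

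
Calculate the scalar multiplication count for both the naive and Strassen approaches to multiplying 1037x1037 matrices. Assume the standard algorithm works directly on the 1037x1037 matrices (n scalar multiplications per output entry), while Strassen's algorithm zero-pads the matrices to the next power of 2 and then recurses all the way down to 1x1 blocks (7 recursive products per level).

Matrix multiplication for 1037x1037 matrices:

Strassen's algorithm requires power-of-2 dimensions. Pad 1037x1037 to 2048x2048 (next power of 2).

Standard algorithm: 1037^3 = 1115157653 multiplications
Strassen's algorithm: 7^(log2(2048)) = 7^11 = 1977326743 multiplications
Difference: 1115157653 - 1977326743 = -862169090 (Strassen uses MORE here due to padding overhead — for small or just-over-power-of-2 n, padding can outweigh the per-level savings)

Standard: 1115157653 multiplications (1037^3). Strassen: 1977326743 multiplications (7^11, after padding to 2048x2048). Strassen reduces 8 recursive multiplications to 7 at each level.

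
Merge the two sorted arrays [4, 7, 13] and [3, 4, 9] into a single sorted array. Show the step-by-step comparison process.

Merging process:

Compare 4 vs 3: take 3 from right. Merged: [3]
Compare 4 vs 4: take 4 from left. Merged: [3, 4]
Compare 7 vs 4: take 4 from right. Merged: [3, 4, 4]
Compare 7 vs 9: take 7 from left. Merged: [3, 4, 4, 7]
Compare 13 vs 9: take 9 from right. Merged: [3, 4, 4, 7, 9]
Append remaining from left: [13]. Merged: [3, 4, 4, 7, 9, 13]

Final merged array: [3, 4, 4, 7, 9, 13]
Total comparisons: 5

The merged array is [3, 4, 4, 7, 9, 13], requiring 5 comparisons. The merge step runs in O(n) time where n is the total number of elements.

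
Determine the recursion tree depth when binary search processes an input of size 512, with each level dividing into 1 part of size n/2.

For divide and conquer with division factor 2:

Problem sizes at each level:
Level 0: 512
Level 1: 256
Level 2: 128
Level 3: 64
Level 4: 32
Level 5: 16
Level 6: 8
Level 7: 4
Level 8: 2
Level 9: 1

The root is level 0 and the size-1 base case is level 9 (the tree spans levels 0 through 9, i.e. 10 levels counting the root), so the depth is the number of divisions: log_2(512) = 9

The recursion tree depth is log_2(512) = 9. At each level, the problem size is divided by 2, so it takes 9 divisions to reduce to a base case of size 1. The algorithm makes 1 recursive call at each level.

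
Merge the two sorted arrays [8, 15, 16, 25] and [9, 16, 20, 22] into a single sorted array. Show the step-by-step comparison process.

Merging process:

Compare 8 vs 9: take 8 from left. Merged: [8]
Compare 15 vs 9: take 9 from right. Merged: [8, 9]
Compare 15 vs 16: take 15 from left. Merged: [8, 9, 15]
Compare 16 vs 16: take 16 from left. Merged: [8, 9, 15, 16]
Compare 25 vs 16: take 16 from right. Merged: [8, 9, 15, 16, 16]
Compare 25 vs 20: take 20 from right. Merged: [8, 9, 15, 16, 16, 20]
Compare 25 vs 22: take 22 from right. Merged: [8, 9, 15, 16, 16, 20, 22]
Append remaining from left: [25]. Merged: [8, 9, 15, 16, 16, 20, 22, 25]

Final merged array: [8, 9, 15, 16, 16, 20, 22, 25]
Total comparisons: 7

The merged array is [8, 9, 15, 16, 16, 20, 22, 25], requiring 7 comparisons. The merge step runs in O(n) time where n is the total number of elements.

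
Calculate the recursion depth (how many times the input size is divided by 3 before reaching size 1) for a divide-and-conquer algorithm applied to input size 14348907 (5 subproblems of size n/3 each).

For divide and conquer with division factor 3:

Problem sizes at each level:
Level 0: 14348907
Level 1: 4782969
Level 2: 1594323
Level 3: 531441
Level 4: 177147
Level 5: 59049
Level 6: 19683
Level 7: 6561
Level 8: 2187
Level 9: 729
Level 10: 243
Level 11: 81
Level 12: 27
Level 13: 9
Level 14: 3
Level 15: 1

The root is level 0 and the size-1 base case is level 15 (the tree spans levels 0 through 15, i.e. 16 levels counting the root), so the depth is the number of divisions: log_3(14348907) = 15

The recursion tree depth is log_3(14348907) = 15. At each level, the problem size is divided by 3, so it takes 15 divisions to reduce to a base case of size 1. The algorithm makes 5 recursive calls at each level.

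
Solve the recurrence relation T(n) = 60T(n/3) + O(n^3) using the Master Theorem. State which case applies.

Master Theorem for T(n) = 60T(n/3) + O(n^3):

a = 60, b = 3, c = 3
log_b(a) = log_3(60) = 3.7268

Case 1: c = 3 < log_3(60) = 3.7268
T(n) = O(n^(log_3 60))

For T(n) = 60T(n/3) + O(n^3): log_3(60) = 3.7268. This is Case 1 of the Master Theorem (c < log_b(a), work dominated by leaves), giving O(n^(log_3 60)).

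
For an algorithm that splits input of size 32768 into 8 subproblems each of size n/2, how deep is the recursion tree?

For divide and conquer with division factor 2:

Problem sizes at each level:
Level 0: 32768
Level 1: 16384
Level 2: 8192
Level 3: 4096
Level 4: 2048
Level 5: 1024
Level 6: 512
Level 7: 256
Level 8: 128
Level 9: 64
Level 10: 32
Level 11: 16
Level 12: 8
Level 13: 4
Level 14: 2
Level 15: 1

The root is level 0 and the size-1 base case is level 15 (the tree spans levels 0 through 15, i.e. 16 levels counting the root), so the depth is the number of divisions: log_2(32768) = 15

The recursion tree depth is log_2(32768) = 15. At each level, the problem size is divided by 2, so it takes 15 divisions to reduce to a base case of size 1. The algorithm makes 8 recursive calls at each level.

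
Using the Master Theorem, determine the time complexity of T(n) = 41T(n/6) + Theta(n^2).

Master Theorem for T(n) = 41T(n/6) + O(n^2):

a = 41, b = 6, c = 2
log_b(a) = log_6(41) = 2.0726

Case 1: c = 2 < log_6(41) = 2.0726
T(n) = O(n^(log_6 41))

For T(n) = 41T(n/6) + O(n^2): log_6(41) = 2.0726. This is Case 1 of the Master Theorem (c < log_b(a), work dominated by leaves), giving O(n^(log_6 41)).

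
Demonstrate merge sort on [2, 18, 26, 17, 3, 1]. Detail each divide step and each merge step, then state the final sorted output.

Merge sort trace:

Split: [2, 18, 26, 17, 3, 1] -> [2, 18, 26] and [17, 3, 1]
  Split: [2, 18, 26] -> [2] and [18, 26]
    Split: [18, 26] -> [18] and [26]
    Merge: [18] + [26] -> [18, 26]
  Merge: [2] + [18, 26] -> [2, 18, 26]
  Split: [17, 3, 1] -> [17] and [3, 1]
    Split: [3, 1] -> [3] and [1]
    Merge: [3] + [1] -> [1, 3]
  Merge: [17] + [1, 3] -> [1, 3, 17]
Merge: [2, 18, 26] + [1, 3, 17] -> [1, 2, 3, 17, 18, 26]

Final sorted array: [1, 2, 3, 17, 18, 26]

The merge sort proceeds by recursively splitting the array and merging sorted halves.
After all merges, the sorted array is [1, 2, 3, 17, 18, 26].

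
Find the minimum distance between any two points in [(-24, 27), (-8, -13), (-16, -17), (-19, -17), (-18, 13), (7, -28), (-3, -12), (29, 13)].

Computing all pairwise distances among 8 points:

d((-24, 27), (-8, -13)) = 43.0813
d((-24, 27), (-16, -17)) = 44.7214
d((-24, 27), (-19, -17)) = 44.2832
d((-24, 27), (-18, 13)) = 15.2315
d((-24, 27), (7, -28)) = 63.1348
d((-24, 27), (-3, -12)) = 44.2945
d((-24, 27), (29, 13)) = 54.8179
d((-8, -13), (-16, -17)) = 8.9443
d((-8, -13), (-19, -17)) = 11.7047
d((-8, -13), (-18, 13)) = 27.8568
d((-8, -13), (7, -28)) = 21.2132
d((-8, -13), (-3, -12)) = 5.099
d((-8, -13), (29, 13)) = 45.2217
d((-16, -17), (-19, -17)) = 3.0 <-- minimum
d((-16, -17), (-18, 13)) = 30.0666
d((-16, -17), (7, -28)) = 25.4951
d((-16, -17), (-3, -12)) = 13.9284
d((-16, -17), (29, 13)) = 54.0833
d((-19, -17), (-18, 13)) = 30.0167
d((-19, -17), (7, -28)) = 28.2312
d((-19, -17), (-3, -12)) = 16.7631
d((-19, -17), (29, 13)) = 56.6039
d((-18, 13), (7, -28)) = 48.0208
d((-18, 13), (-3, -12)) = 29.1548
d((-18, 13), (29, 13)) = 47.0
d((7, -28), (-3, -12)) = 18.868
d((7, -28), (29, 13)) = 46.5296
d((-3, -12), (29, 13)) = 40.6079

Closest pair: (-16, -17) and (-19, -17) with distance 3.0

The closest pair is (-16, -17) and (-19, -17) with Euclidean distance 3.0. For 8 points, brute-force pairwise comparison is shown above. For large n, the divide-and-conquer algorithm (sort by x, recurse on halves, check the dividing strip) achieves O(n log n).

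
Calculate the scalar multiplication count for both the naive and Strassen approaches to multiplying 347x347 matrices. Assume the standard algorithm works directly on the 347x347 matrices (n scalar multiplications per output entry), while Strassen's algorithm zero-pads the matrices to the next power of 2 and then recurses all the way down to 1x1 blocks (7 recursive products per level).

Matrix multiplication for 347x347 matrices:

Strassen's algorithm requires power-of-2 dimensions. Pad 347x347 to 512x512 (next power of 2).

Standard algorithm: 347^3 = 41781923 multiplications
Strassen's algorithm: 7^(log2(512)) = 7^9 = 40353607 multiplications
Savings: 41781923 - 40353607 = 1428316 multiplications

Standard: 41781923 multiplications (347^3). Strassen: 40353607 multiplications (7^9, after padding to 512x512). Strassen reduces 8 recursive multiplications to 7 at each level.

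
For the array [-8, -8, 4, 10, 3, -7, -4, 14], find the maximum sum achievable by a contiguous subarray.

Using Kadane's algorithm on [-8, -8, 4, 10, 3, -7, -4, 14]:

Scanning through the array:
Position 1 (value -8): max_ending_here = -8, max_so_far = -8
Position 2 (value 4): max_ending_here = 4, max_so_far = 4
Position 3 (value 10): max_ending_here = 14, max_so_far = 14
Position 4 (value 3): max_ending_here = 17, max_so_far = 17
Position 5 (value -7): max_ending_here = 10, max_so_far = 17
Position 6 (value -4): max_ending_here = 6, max_so_far = 17
Position 7 (value 14): max_ending_here = 20, max_so_far = 20

Maximum subarray: [4, 10, 3, -7, -4, 14]
Maximum sum: 20

The maximum subarray is [4, 10, 3, -7, -4, 14] with sum 20. This subarray runs from index 2 to index 7.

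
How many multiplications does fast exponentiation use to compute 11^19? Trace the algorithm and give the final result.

Computing 11^19 by squaring (build up from 11^1; each line after the first costs one multiplication):

11^1 = 11
11^2 = (11^1)^2 = 11^2 = 121
11^4 = (11^2)^2 = 121^2 = 14641
11^8 = (11^4)^2 = 14641^2 = 214358881
11^9 = 11 * 11^8 = 11 * 214358881 = 2357947691
11^18 = (11^9)^2 = 2357947691^2 = 5559917313492231481
11^19 = 11 * 11^18 = 11 * 5559917313492231481 = 61159090448414546291

Result: 61159090448414546291
Multiplications needed: 6 (6 lines after 11^1)

11^19 = 61159090448414546291. Using exponentiation by squaring, this requires 6 multiplications. The key idea: if the exponent is even, square the half-power; if odd, multiply by the base once.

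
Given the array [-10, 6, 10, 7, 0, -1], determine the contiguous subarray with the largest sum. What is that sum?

Using Kadane's algorithm on [-10, 6, 10, 7, 0, -1]:

Scanning through the array:
Position 1 (value 6): max_ending_here = 6, max_so_far = 6
Position 2 (value 10): max_ending_here = 16, max_so_far = 16
Position 3 (value 7): max_ending_here = 23, max_so_far = 23
Position 4 (value 0): max_ending_here = 23, max_so_far = 23
Position 5 (value -1): max_ending_here = 22, max_so_far = 23

Maximum subarray: [6, 10, 7]
Maximum sum: 23

The maximum subarray is [6, 10, 7] with sum 23. This subarray runs from index 1 to index 3.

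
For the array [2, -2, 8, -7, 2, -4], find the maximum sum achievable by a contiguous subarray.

Using Kadane's algorithm on [2, -2, 8, -7, 2, -4]:

Scanning through the array:
Position 1 (value -2): max_ending_here = 0, max_so_far = 2
Position 2 (value 8): max_ending_here = 8, max_so_far = 8
Position 3 (value -7): max_ending_here = 1, max_so_far = 8
Position 4 (value 2): max_ending_here = 3, max_so_far = 8
Position 5 (value -4): max_ending_here = -1, max_so_far = 8

Maximum subarray: [2, -2, 8]
Maximum sum: 8

The maximum subarray is [2, -2, 8] with sum 8. This subarray runs from index 0 to index 2.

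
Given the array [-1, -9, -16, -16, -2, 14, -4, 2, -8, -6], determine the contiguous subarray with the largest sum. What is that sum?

Using Kadane's algorithm on [-1, -9, -16, -16, -2, 14, -4, 2, -8, -6]:

Scanning through the array:
Position 1 (value -9): max_ending_here = -9, max_so_far = -1
Position 2 (value -16): max_ending_here = -16, max_so_far = -1
Position 3 (value -16): max_ending_here = -16, max_so_far = -1
Position 4 (value -2): max_ending_here = -2, max_so_far = -1
Position 5 (value 14): max_ending_here = 14, max_so_far = 14
Position 6 (value -4): max_ending_here = 10, max_so_far = 14
Position 7 (value 2): max_ending_here = 12, max_so_far = 14
Position 8 (value -8): max_ending_here = 4, max_so_far = 14
Position 9 (value -6): max_ending_here = -2, max_so_far = 14

Maximum subarray: [14]
Maximum sum: 14

The maximum subarray is [14] with sum 14. This subarray runs from index 5 to index 5.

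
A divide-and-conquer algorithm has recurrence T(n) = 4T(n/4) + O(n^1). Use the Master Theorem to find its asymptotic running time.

Master Theorem for T(n) = 4T(n/4) + O(n^1):

a = 4, b = 4, c = 1
log_b(a) = log_4(4) = 1.0000

Case 2: c = 1 = log_4(4) = 1.0000
T(n) = O(n^1 log n) = O(n log n)

For T(n) = 4T(n/4) + O(n^1): log_4(4) = 1.0000. This is Case 2 of the Master Theorem (c = log_b(a), equal work at all levels), giving O(n log n).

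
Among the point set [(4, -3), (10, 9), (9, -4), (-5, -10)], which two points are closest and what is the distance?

Computing all pairwise distances among 4 points:

d((4, -3), (10, 9)) = 13.4164
d((4, -3), (9, -4)) = 5.099 <-- minimum
d((4, -3), (-5, -10)) = 11.4018
d((10, 9), (9, -4)) = 13.0384
d((10, 9), (-5, -10)) = 24.2074
d((9, -4), (-5, -10)) = 15.2315

Closest pair: (4, -3) and (9, -4) with distance 5.099

The closest pair is (4, -3) and (9, -4) with Euclidean distance 5.099. For 4 points, brute-force pairwise comparison is shown above. For large n, the divide-and-conquer algorithm (sort by x, recurse on halves, check the dividing strip) achieves O(n log n).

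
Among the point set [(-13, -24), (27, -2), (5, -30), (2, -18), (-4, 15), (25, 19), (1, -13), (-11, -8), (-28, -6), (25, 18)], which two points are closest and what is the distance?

Computing all pairwise distances among 10 points:

d((-13, -24), (27, -2)) = 45.6508
d((-13, -24), (5, -30)) = 18.9737
d((-13, -24), (2, -18)) = 16.1555
d((-13, -24), (-4, 15)) = 40.025
d((-13, -24), (25, 19)) = 57.3847
d((-13, -24), (1, -13)) = 17.8045
d((-13, -24), (-11, -8)) = 16.1245
d((-13, -24), (-28, -6)) = 23.4307
d((-13, -24), (25, 18)) = 56.6392
d((27, -2), (5, -30)) = 35.609
d((27, -2), (2, -18)) = 29.6816
d((27, -2), (-4, 15)) = 35.3553
d((27, -2), (25, 19)) = 21.095
d((27, -2), (1, -13)) = 28.2312
d((27, -2), (-11, -8)) = 38.4708
d((27, -2), (-28, -6)) = 55.1453
d((27, -2), (25, 18)) = 20.0998
d((5, -30), (2, -18)) = 12.3693
d((5, -30), (-4, 15)) = 45.8912
d((5, -30), (25, 19)) = 52.9245
d((5, -30), (1, -13)) = 17.4642
d((5, -30), (-11, -8)) = 27.2029
d((5, -30), (-28, -6)) = 40.8044
d((5, -30), (25, 18)) = 52.0
d((2, -18), (-4, 15)) = 33.541
d((2, -18), (25, 19)) = 43.566
d((2, -18), (1, -13)) = 5.099
d((2, -18), (-11, -8)) = 16.4012
d((2, -18), (-28, -6)) = 32.311
d((2, -18), (25, 18)) = 42.72
d((-4, 15), (25, 19)) = 29.2746
d((-4, 15), (1, -13)) = 28.4429
d((-4, 15), (-11, -8)) = 24.0416
d((-4, 15), (-28, -6)) = 31.8904
d((-4, 15), (25, 18)) = 29.1548
d((25, 19), (1, -13)) = 40.0
d((25, 19), (-11, -8)) = 45.0
d((25, 19), (-28, -6)) = 58.6003
d((25, 19), (25, 18)) = 1.0 <-- minimum
d((1, -13), (-11, -8)) = 13.0
d((1, -13), (-28, -6)) = 29.8329
d((1, -13), (25, 18)) = 39.2046
d((-11, -8), (-28, -6)) = 17.1172
d((-11, -8), (25, 18)) = 44.4072
d((-28, -6), (25, 18)) = 58.1808

Closest pair: (25, 19) and (25, 18) with distance 1.0

The closest pair is (25, 19) and (25, 18) with Euclidean distance 1.0. For 10 points, brute-force pairwise comparison is shown above. For large n, the divide-and-conquer algorithm (sort by x, recurse on halves, check the dividing strip) achieves O(n log n).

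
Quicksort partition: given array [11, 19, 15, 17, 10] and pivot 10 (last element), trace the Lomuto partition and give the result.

Lomuto partition with pivot = 10:

Initial array: [11, 19, 15, 17, 10]

arr[0]=11 > 10: no swap
arr[1]=19 > 10: no swap
arr[2]=15 > 10: no swap
arr[3]=17 > 10: no swap

Place pivot at position 0: [10, 19, 15, 17, 11]
Pivot position: 0

After partitioning with pivot 10, the array becomes [10, 19, 15, 17, 11]. The pivot is placed at index 0. All elements to the left of the pivot are <= 10, and all elements to the right are > 10.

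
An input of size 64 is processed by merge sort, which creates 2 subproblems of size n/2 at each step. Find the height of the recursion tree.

For divide and conquer with division factor 2:

Problem sizes at each level:
Level 0: 64
Level 1: 32
Level 2: 16
Level 3: 8
Level 4: 4
Level 5: 2
Level 6: 1

The root is level 0 and the size-1 base case is level 6 (the tree spans levels 0 through 6, i.e. 7 levels counting the root), so the depth is the number of divisions: log_2(64) = 6

The recursion tree depth is log_2(64) = 6. At each level, the problem size is divided by 2, so it takes 6 divisions to reduce to a base case of size 1. The algorithm makes 2 recursive calls at each level.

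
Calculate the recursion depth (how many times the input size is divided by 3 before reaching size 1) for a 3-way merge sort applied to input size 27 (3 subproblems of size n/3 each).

For divide and conquer with division factor 3:

Problem sizes at each level:
Level 0: 27
Level 1: 9
Level 2: 3
Level 3: 1

The root is level 0 and the size-1 base case is level 3 (the tree spans levels 0 through 3, i.e. 4 levels counting the root), so the depth is the number of divisions: log_3(27) = 3

The recursion tree depth is log_3(27) = 3. At each level, the problem size is divided by 3, so it takes 3 divisions to reduce to a base case of size 1. The algorithm makes 3 recursive calls at each level.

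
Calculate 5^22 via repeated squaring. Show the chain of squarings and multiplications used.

Computing 5^22 by squaring (build up from 5^1; each line after the first costs one multiplication):

5^1 = 5
5^2 = (5^1)^2 = 5^2 = 25
5^4 = (5^2)^2 = 25^2 = 625
5^5 = 5 * 5^4 = 5 * 625 = 3125
5^10 = (5^5)^2 = 3125^2 = 9765625
5^11 = 5 * 5^10 = 5 * 9765625 = 48828125
5^22 = (5^11)^2 = 48828125^2 = 2384185791015625

Result: 2384185791015625
Multiplications needed: 6 (6 lines after 5^1)

5^22 = 2384185791015625. Using exponentiation by squaring, this requires 6 multiplications. The key idea: if the exponent is even, square the half-power; if odd, multiply by the base once.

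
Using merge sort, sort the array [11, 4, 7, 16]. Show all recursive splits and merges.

Merge sort trace:

Split: [11, 4, 7, 16] -> [11, 4] and [7, 16]
  Split: [11, 4] -> [11] and [4]
  Merge: [11] + [4] -> [4, 11]
  Split: [7, 16] -> [7] and [16]
  Merge: [7] + [16] -> [7, 16]
Merge: [4, 11] + [7, 16] -> [4, 7, 11, 16]

Final sorted array: [4, 7, 11, 16]

The merge sort proceeds by recursively splitting the array and merging sorted halves.
After all merges, the sorted array is [4, 7, 11, 16].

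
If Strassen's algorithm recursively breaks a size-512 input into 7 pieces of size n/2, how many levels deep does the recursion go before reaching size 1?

For divide and conquer with division factor 2:

Problem sizes at each level:
Level 0: 512
Level 1: 256
Level 2: 128
Level 3: 64
Level 4: 32
Level 5: 16
Level 6: 8
Level 7: 4
Level 8: 2
Level 9: 1

The root is level 0 and the size-1 base case is level 9 (the tree spans levels 0 through 9, i.e. 10 levels counting the root), so the depth is the number of divisions: log_2(512) = 9

The recursion tree depth is log_2(512) = 9. At each level, the problem size is divided by 2, so it takes 9 divisions to reduce to a base case of size 1. The algorithm makes 7 recursive calls at each level.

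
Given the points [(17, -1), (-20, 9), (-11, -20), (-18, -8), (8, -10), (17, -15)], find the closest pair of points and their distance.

Computing all pairwise distances among 6 points:

d((17, -1), (-20, 9)) = 38.3275
d((17, -1), (-11, -20)) = 33.8378
d((17, -1), (-18, -8)) = 35.6931
d((17, -1), (8, -10)) = 12.7279
d((17, -1), (17, -15)) = 14.0
d((-20, 9), (-11, -20)) = 30.3645
d((-20, 9), (-18, -8)) = 17.1172
d((-20, 9), (8, -10)) = 33.8378
d((-20, 9), (17, -15)) = 44.1022
d((-11, -20), (-18, -8)) = 13.8924
d((-11, -20), (8, -10)) = 21.4709
d((-11, -20), (17, -15)) = 28.4429
d((-18, -8), (8, -10)) = 26.0768
d((-18, -8), (17, -15)) = 35.6931
d((8, -10), (17, -15)) = 10.2956 <-- minimum

Closest pair: (8, -10) and (17, -15) with distance 10.2956

The closest pair is (8, -10) and (17, -15) with Euclidean distance 10.2956. For 6 points, brute-force pairwise comparison is shown above. For large n, the divide-and-conquer algorithm (sort by x, recurse on halves, check the dividing strip) achieves O(n log n).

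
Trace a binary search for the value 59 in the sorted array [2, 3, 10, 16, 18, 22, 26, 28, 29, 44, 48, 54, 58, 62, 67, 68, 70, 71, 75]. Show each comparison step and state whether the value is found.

Binary search for 59 in [2, 3, 10, 16, 18, 22, 26, 28, 29, 44, 48, 54, 58, 62, 67, 68, 70, 71, 75]:

lo=0, hi=18, mid=9, arr[mid]=44 -> 44 < 59, search right half
lo=10, hi=18, mid=14, arr[mid]=67 -> 67 > 59, search left half
lo=10, hi=13, mid=11, arr[mid]=54 -> 54 < 59, search right half
lo=12, hi=13, mid=12, arr[mid]=58 -> 58 < 59, search right half
lo=13, hi=13, mid=13, arr[mid]=62 -> 62 > 59, search left half
lo=13 > hi=12, target 59 not found

Binary search determines that 59 is not in the array after 5 comparisons. The search space was exhausted without finding the target.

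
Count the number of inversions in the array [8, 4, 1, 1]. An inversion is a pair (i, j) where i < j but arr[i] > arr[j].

Finding inversions in [8, 4, 1, 1]:

(0, 1): arr[0]=8 > arr[1]=4
(0, 2): arr[0]=8 > arr[2]=1
(0, 3): arr[0]=8 > arr[3]=1
(1, 2): arr[1]=4 > arr[2]=1
(1, 3): arr[1]=4 > arr[3]=1

Total inversions: 5

The array has 5 inversion(s): (0,1), (0,2), (0,3), (1,2), (1,3). Each pair (i,j) satisfies i < j and arr[i] > arr[j].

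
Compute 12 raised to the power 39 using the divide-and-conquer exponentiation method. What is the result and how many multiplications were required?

Computing 12^39 by squaring (build up from 12^1; each line after the first costs one multiplication):

12^1 = 12
12^2 = (12^1)^2 = 12^2 = 144
12^4 = (12^2)^2 = 144^2 = 20736
12^8 = (12^4)^2 = 20736^2 = 429981696
12^9 = 12 * 12^8 = 12 * 429981696 = 5159780352
12^18 = (12^9)^2 = 5159780352^2 = 26623333280885243904
12^19 = 12 * 12^18 = 12 * 26623333280885243904 = 319479999370622926848
12^38 = (12^19)^2 = 319479999370622926848^2 = 102067469997853225734913580209377959215104
12^39 = 12 * 12^38 = 12 * 102067469997853225734913580209377959215104 = 1224809639974238708818962962512535510581248

Result: 1224809639974238708818962962512535510581248
Multiplications needed: 8 (8 lines after 12^1)

12^39 = 1224809639974238708818962962512535510581248. Using exponentiation by squaring, this requires 8 multiplications. The key idea: if the exponent is even, square the half-power; if odd, multiply by the base once.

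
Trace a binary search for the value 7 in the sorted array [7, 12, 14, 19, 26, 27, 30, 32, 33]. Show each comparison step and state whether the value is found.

Binary search for 7 in [7, 12, 14, 19, 26, 27, 30, 32, 33]:

lo=0, hi=8, mid=4, arr[mid]=26 -> 26 > 7, search left half
lo=0, hi=3, mid=1, arr[mid]=12 -> 12 > 7, search left half
lo=0, hi=0, mid=0, arr[mid]=7 -> Found target at index 0!

Binary search finds 7 at index 0 after 3 comparisons. The search repeatedly halves the search space by comparing with the middle element.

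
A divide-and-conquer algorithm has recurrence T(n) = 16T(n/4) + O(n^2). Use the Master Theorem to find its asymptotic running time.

Master Theorem for T(n) = 16T(n/4) + O(n^2):

a = 16, b = 4, c = 2
log_b(a) = log_4(16) = 2.0000

Case 2: c = 2 = log_4(16) = 2.0000
T(n) = O(n^2 log n) = O(n^2 log n)

For T(n) = 16T(n/4) + O(n^2): log_4(16) = 2.0000. This is Case 2 of the Master Theorem (c = log_b(a), equal work at all levels), giving O(n^2 log n).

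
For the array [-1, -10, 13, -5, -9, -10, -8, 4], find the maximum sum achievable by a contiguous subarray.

Using Kadane's algorithm on [-1, -10, 13, -5, -9, -10, -8, 4]:

Scanning through the array:
Position 1 (value -10): max_ending_here = -10, max_so_far = -1
Position 2 (value 13): max_ending_here = 13, max_so_far = 13
Position 3 (value -5): max_ending_here = 8, max_so_far = 13
Position 4 (value -9): max_ending_here = -1, max_so_far = 13
Position 5 (value -10): max_ending_here = -10, max_so_far = 13
Position 6 (value -8): max_ending_here = -8, max_so_far = 13
Position 7 (value 4): max_ending_here = 4, max_so_far = 13

Maximum subarray: [13]
Maximum sum: 13

The maximum subarray is [13] with sum 13. This subarray runs from index 2 to index 2.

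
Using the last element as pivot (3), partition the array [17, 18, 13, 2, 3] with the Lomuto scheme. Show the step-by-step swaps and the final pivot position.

Lomuto partition with pivot = 3:

Initial array: [17, 18, 13, 2, 3]

arr[0]=17 > 3: no swap
arr[1]=18 > 3: no swap
arr[2]=13 > 3: no swap
arr[3]=2 <= 3: swap with position 0, array becomes [2, 18, 13, 17, 3]

Place pivot at position 1: [2, 3, 13, 17, 18]
Pivot position: 1

After partitioning with pivot 3, the array becomes [2, 3, 13, 17, 18]. The pivot is placed at index 1. All elements to the left of the pivot are <= 3, and all elements to the right are > 3.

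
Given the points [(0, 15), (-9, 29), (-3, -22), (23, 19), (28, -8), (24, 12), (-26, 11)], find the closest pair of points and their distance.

Computing all pairwise distances among 7 points:

d((0, 15), (-9, 29)) = 16.6433
d((0, 15), (-3, -22)) = 37.1214
d((0, 15), (23, 19)) = 23.3452
d((0, 15), (28, -8)) = 36.2353
d((0, 15), (24, 12)) = 24.1868
d((0, 15), (-26, 11)) = 26.3059
d((-9, 29), (-3, -22)) = 51.3517
d((-9, 29), (23, 19)) = 33.5261
d((-9, 29), (28, -8)) = 52.3259
d((-9, 29), (24, 12)) = 37.1214
d((-9, 29), (-26, 11)) = 24.7588
d((-3, -22), (23, 19)) = 48.5489
d((-3, -22), (28, -8)) = 34.0147
d((-3, -22), (24, 12)) = 43.4166
d((-3, -22), (-26, 11)) = 40.2244
d((23, 19), (28, -8)) = 27.4591
d((23, 19), (24, 12)) = 7.0711 <-- minimum
d((23, 19), (-26, 11)) = 49.6488
d((28, -8), (24, 12)) = 20.3961
d((28, -8), (-26, 11)) = 57.2451
d((24, 12), (-26, 11)) = 50.01

Closest pair: (23, 19) and (24, 12) with distance 7.0711

The closest pair is (23, 19) and (24, 12) with Euclidean distance 7.0711. For 7 points, brute-force pairwise comparison is shown above. For large n, the divide-and-conquer algorithm (sort by x, recurse on halves, check the dividing strip) achieves O(n log n).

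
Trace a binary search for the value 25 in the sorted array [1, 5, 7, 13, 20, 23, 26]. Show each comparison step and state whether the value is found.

Binary search for 25 in [1, 5, 7, 13, 20, 23, 26]:

lo=0, hi=6, mid=3, arr[mid]=13 -> 13 < 25, search right half
lo=4, hi=6, mid=5, arr[mid]=23 -> 23 < 25, search right half
lo=6, hi=6, mid=6, arr[mid]=26 -> 26 > 25, search left half
lo=6 > hi=5, target 25 not found

Binary search determines that 25 is not in the array after 3 comparisons. The search space was exhausted without finding the target.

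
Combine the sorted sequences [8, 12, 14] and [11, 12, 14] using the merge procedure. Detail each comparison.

Merging process:

Compare 8 vs 11: take 8 from left. Merged: [8]
Compare 12 vs 11: take 11 from right. Merged: [8, 11]
Compare 12 vs 12: take 12 from left. Merged: [8, 11, 12]
Compare 14 vs 12: take 12 from right. Merged: [8, 11, 12, 12]
Compare 14 vs 14: take 14 from left. Merged: [8, 11, 12, 12, 14]
Append remaining from right: [14]. Merged: [8, 11, 12, 12, 14, 14]

Final merged array: [8, 11, 12, 12, 14, 14]
Total comparisons: 5

The merged array is [8, 11, 12, 12, 14, 14], requiring 5 comparisons. The merge step runs in O(n) time where n is the total number of elements.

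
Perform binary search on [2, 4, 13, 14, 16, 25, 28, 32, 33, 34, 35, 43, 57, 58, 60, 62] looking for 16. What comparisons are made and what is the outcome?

Binary search for 16 in [2, 4, 13, 14, 16, 25, 28, 32, 33, 34, 35, 43, 57, 58, 60, 62]:

lo=0, hi=15, mid=7, arr[mid]=32 -> 32 > 16, search left half
lo=0, hi=6, mid=3, arr[mid]=14 -> 14 < 16, search right half
lo=4, hi=6, mid=5, arr[mid]=25 -> 25 > 16, search left half
lo=4, hi=4, mid=4, arr[mid]=16 -> Found target at index 4!

Binary search finds 16 at index 4 after 4 comparisons. The search repeatedly halves the search space by comparing with the middle element.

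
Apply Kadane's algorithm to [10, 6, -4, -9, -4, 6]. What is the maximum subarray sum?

Using Kadane's algorithm on [10, 6, -4, -9, -4, 6]:

Scanning through the array:
Position 1 (value 6): max_ending_here = 16, max_so_far = 16
Position 2 (value -4): max_ending_here = 12, max_so_far = 16
Position 3 (value -9): max_ending_here = 3, max_so_far = 16
Position 4 (value -4): max_ending_here = -1, max_so_far = 16
Position 5 (value 6): max_ending_here = 6, max_so_far = 16

Maximum subarray: [10, 6]
Maximum sum: 16

The maximum subarray is [10, 6] with sum 16. This subarray runs from index 0 to index 1.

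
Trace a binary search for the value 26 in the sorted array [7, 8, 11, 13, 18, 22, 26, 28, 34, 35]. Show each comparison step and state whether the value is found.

Binary search for 26 in [7, 8, 11, 13, 18, 22, 26, 28, 34, 35]:

lo=0, hi=9, mid=4, arr[mid]=18 -> 18 < 26, search right half
lo=5, hi=9, mid=7, arr[mid]=28 -> 28 > 26, search left half
lo=5, hi=6, mid=5, arr[mid]=22 -> 22 < 26, search right half
lo=6, hi=6, mid=6, arr[mid]=26 -> Found target at index 6!

Binary search finds 26 at index 6 after 4 comparisons. The search repeatedly halves the search space by comparing with the middle element.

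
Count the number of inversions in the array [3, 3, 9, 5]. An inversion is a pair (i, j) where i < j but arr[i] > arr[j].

Finding inversions in [3, 3, 9, 5]:

(2, 3): arr[2]=9 > arr[3]=5

Total inversions: 1

The array has 1 inversion(s): (2,3). Each pair (i,j) satisfies i < j and arr[i] > arr[j].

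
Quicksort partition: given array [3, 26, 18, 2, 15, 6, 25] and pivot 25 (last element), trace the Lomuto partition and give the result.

Lomuto partition with pivot = 25:

Initial array: [3, 26, 18, 2, 15, 6, 25]

arr[0]=3 <= 25: swap with position 0, array becomes [3, 26, 18, 2, 15, 6, 25]
arr[1]=26 > 25: no swap
arr[2]=18 <= 25: swap with position 1, array becomes [3, 18, 26, 2, 15, 6, 25]
arr[3]=2 <= 25: swap with position 2, array becomes [3, 18, 2, 26, 15, 6, 25]
arr[4]=15 <= 25: swap with position 3, array becomes [3, 18, 2, 15, 26, 6, 25]
arr[5]=6 <= 25: swap with position 4, array becomes [3, 18, 2, 15, 6, 26, 25]

Place pivot at position 5: [3, 18, 2, 15, 6, 25, 26]
Pivot position: 5

After partitioning with pivot 25, the array becomes [3, 18, 2, 15, 6, 25, 26]. The pivot is placed at index 5. All elements to the left of the pivot are <= 25, and all elements to the right are > 25.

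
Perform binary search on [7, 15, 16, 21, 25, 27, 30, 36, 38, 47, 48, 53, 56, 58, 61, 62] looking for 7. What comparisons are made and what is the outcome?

Binary search for 7 in [7, 15, 16, 21, 25, 27, 30, 36, 38, 47, 48, 53, 56, 58, 61, 62]:

lo=0, hi=15, mid=7, arr[mid]=36 -> 36 > 7, search left half
lo=0, hi=6, mid=3, arr[mid]=21 -> 21 > 7, search left half
lo=0, hi=2, mid=1, arr[mid]=15 -> 15 > 7, search left half
lo=0, hi=0, mid=0, arr[mid]=7 -> Found target at index 0!

Binary search finds 7 at index 0 after 4 comparisons. The search repeatedly halves the search space by comparing with the middle element.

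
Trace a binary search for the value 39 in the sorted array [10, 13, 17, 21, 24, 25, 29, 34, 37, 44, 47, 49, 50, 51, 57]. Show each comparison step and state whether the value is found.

Binary search for 39 in [10, 13, 17, 21, 24, 25, 29, 34, 37, 44, 47, 49, 50, 51, 57]:

lo=0, hi=14, mid=7, arr[mid]=34 -> 34 < 39, search right half
lo=8, hi=14, mid=11, arr[mid]=49 -> 49 > 39, search left half
lo=8, hi=10, mid=9, arr[mid]=44 -> 44 > 39, search left half
lo=8, hi=8, mid=8, arr[mid]=37 -> 37 < 39, search right half
lo=9 > hi=8, target 39 not found

Binary search determines that 39 is not in the array after 4 comparisons. The search space was exhausted without finding the target.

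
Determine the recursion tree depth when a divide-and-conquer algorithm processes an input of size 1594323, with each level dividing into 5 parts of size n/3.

For divide and conquer with division factor 3:

Problem sizes at each level:
Level 0: 1594323
Level 1: 531441
Level 2: 177147
Level 3: 59049
Level 4: 19683
Level 5: 6561
Level 6: 2187
Level 7: 729
Level 8: 243
Level 9: 81
Level 10: 27
Level 11: 9
Level 12: 3
Level 13: 1

The root is level 0 and the size-1 base case is level 13 (the tree spans levels 0 through 13, i.e. 14 levels counting the root), so the depth is the number of divisions: log_3(1594323) = 13

The recursion tree depth is log_3(1594323) = 13. At each level, the problem size is divided by 3, so it takes 13 divisions to reduce to a base case of size 1. The algorithm makes 5 recursive calls at each level.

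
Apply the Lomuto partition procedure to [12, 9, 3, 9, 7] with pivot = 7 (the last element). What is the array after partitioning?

Lomuto partition with pivot = 7:

Initial array: [12, 9, 3, 9, 7]

arr[0]=12 > 7: no swap
arr[1]=9 > 7: no swap
arr[2]=3 <= 7: swap with position 0, array becomes [3, 9, 12, 9, 7]
arr[3]=9 > 7: no swap

Place pivot at position 1: [3, 7, 12, 9, 9]
Pivot position: 1

After partitioning with pivot 7, the array becomes [3, 7, 12, 9, 9]. The pivot is placed at index 1. All elements to the left of the pivot are <= 7, and all elements to the right are > 7.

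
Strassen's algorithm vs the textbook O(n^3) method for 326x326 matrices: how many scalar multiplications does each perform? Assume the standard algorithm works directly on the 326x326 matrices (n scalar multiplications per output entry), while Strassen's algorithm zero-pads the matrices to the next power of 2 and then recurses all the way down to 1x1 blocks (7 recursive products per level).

Matrix multiplication for 326x326 matrices:

Strassen's algorithm requires power-of-2 dimensions. Pad 326x326 to 512x512 (next power of 2).

Standard algorithm: 326^3 = 34645976 multiplications
Strassen's algorithm: 7^(log2(512)) = 7^9 = 40353607 multiplications
Difference: 34645976 - 40353607 = -5707631 (Strassen uses MORE here due to padding overhead — for small or just-over-power-of-2 n, padding can outweigh the per-level savings)

Standard: 34645976 multiplications (326^3). Strassen: 40353607 multiplications (7^9, after padding to 512x512). Strassen reduces 8 recursive multiplications to 7 at each level.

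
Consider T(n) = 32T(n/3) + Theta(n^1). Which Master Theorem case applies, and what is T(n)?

Master Theorem for T(n) = 32T(n/3) + O(n^1):

a = 32, b = 3, c = 1
log_b(a) = log_3(32) = 3.1546

Case 1: c = 1 < log_3(32) = 3.1546
T(n) = O(n^(log_3 32))

For T(n) = 32T(n/3) + O(n^1): log_3(32) = 3.1546. This is Case 1 of the Master Theorem (c < log_b(a), work dominated by leaves), giving O(n^(log_3 32)).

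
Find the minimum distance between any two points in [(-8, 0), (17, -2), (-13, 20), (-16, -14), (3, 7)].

Computing all pairwise distances among 5 points:

d((-8, 0), (17, -2)) = 25.0799
d((-8, 0), (-13, 20)) = 20.6155
d((-8, 0), (-16, -14)) = 16.1245
d((-8, 0), (3, 7)) = 13.0384 <-- minimum
d((17, -2), (-13, 20)) = 37.2022
d((17, -2), (-16, -14)) = 35.1141
d((17, -2), (3, 7)) = 16.6433
d((-13, 20), (-16, -14)) = 34.1321
d((-13, 20), (3, 7)) = 20.6155
d((-16, -14), (3, 7)) = 28.3196

Closest pair: (-8, 0) and (3, 7) with distance 13.0384

The closest pair is (-8, 0) and (3, 7) with Euclidean distance 13.0384. For 5 points, brute-force pairwise comparison is shown above. For large n, the divide-and-conquer algorithm (sort by x, recurse on halves, check the dividing strip) achieves O(n log n).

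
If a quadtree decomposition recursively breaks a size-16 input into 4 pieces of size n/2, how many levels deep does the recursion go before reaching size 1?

For divide and conquer with division factor 2:

Problem sizes at each level:
Level 0: 16
Level 1: 8
Level 2: 4
Level 3: 2
Level 4: 1

The root is level 0 and the size-1 base case is level 4 (the tree spans levels 0 through 4, i.e. 5 levels counting the root), so the depth is the number of divisions: log_2(16) = 4

The recursion tree depth is log_2(16) = 4. At each level, the problem size is divided by 2, so it takes 4 divisions to reduce to a base case of size 1. The algorithm makes 4 recursive calls at each level.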